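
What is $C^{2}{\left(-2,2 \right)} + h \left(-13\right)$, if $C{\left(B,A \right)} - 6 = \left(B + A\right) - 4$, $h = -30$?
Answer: $394$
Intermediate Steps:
$C{\left(B,A \right)} = 2 + A + B$ ($C{\left(B,A \right)} = 6 - \left(4 - A - B\right) = 6 + \left(-4 + A + B\right) = 2 + A + B$)
$C^{2}{\left(-2,2 \right)} + h \left(-13\right) = \left(2 + 2 - 2\right)^{2} - -390 = 2^{2} + 390 = 4 + 390 = 394$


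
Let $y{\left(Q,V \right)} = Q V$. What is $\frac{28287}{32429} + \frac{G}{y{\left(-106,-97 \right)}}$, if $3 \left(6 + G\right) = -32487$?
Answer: $- \frac{60521281}{333434978} \approx -0.18151$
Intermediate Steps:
$G = -10835$ ($G = -6 + \frac{1}{3} \left(-32487\right) = -6 - 10829 = -10835$)
$\frac{28287}{32429} + \frac{G}{y{\left(-106,-97 \right)}} = \frac{28287}{32429} - \frac{10835}{\left(-106\right) \left(-97\right)} = 28287 \cdot \frac{1}{32429} - \frac{10835}{10282} = \frac{28287}{32429} - \frac{10835}{10282} = - \frac{60521281}{333434978}$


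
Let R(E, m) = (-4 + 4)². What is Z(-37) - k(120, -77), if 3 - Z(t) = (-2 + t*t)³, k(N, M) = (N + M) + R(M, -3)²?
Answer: -2554497903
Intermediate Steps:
R(E, m) = 0 (R(E, m) = 0² = 0)
k(N, M) = M + N (k(N, M) = (N + M) + 0² = (M + N) + 0 = M + N)
Z(t) = 3 - (-2 + t²)³ (Z(t) = 3 - (-2 + t*t)³ = 3 - (-2 + t²)³)
Z(-37) - k(120, -77) = (3 - (-2 + (-37)²)³) - (-77 + 120) = (3 - (-2 + 1369)³) - 1*43 = (3 - 1*1367³) - 43 = (3 - 1*2554497863) - 43 = (3 - 2554497863) - 43 = -2554497860 - 43 = -2554497903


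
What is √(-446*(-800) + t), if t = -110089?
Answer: √246711 ≈ 496.70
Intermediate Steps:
√(-446*(-800) + t) = √(-446*(-800) - 110089) = √(356800 - 110089) = √246711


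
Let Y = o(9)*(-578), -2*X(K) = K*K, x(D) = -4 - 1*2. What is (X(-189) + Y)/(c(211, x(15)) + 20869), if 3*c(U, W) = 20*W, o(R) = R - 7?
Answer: -38033/41658 ≈ -0.91298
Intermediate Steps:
o(R) = -7 + R
x(D) = -6 (x(D) = -4 - 2 = -6)
X(K) = -K²/2 (X(K) = -K*K/2 = -K²/2)
c(U, W) = 20*W/3 (c(U, W) = (20*W)/3 = 20*W/3)
Y = -1156 (Y = (-7 + 9)*(-578) = 2*(-578) = -1156)
(X(-189) + Y)/(c(211, x(15)) + 20869) = (-½*(-189)² - 1156)/((20/3)*(-6) + 20869) = (-½*35721 - 1156)/(-40 + 20869) = (-35721/2 - 1156)/20829 = -38033/2*1/20829 = -38033/41658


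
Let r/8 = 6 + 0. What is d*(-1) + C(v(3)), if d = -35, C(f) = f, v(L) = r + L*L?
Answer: 92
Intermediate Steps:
r = 48 (r = 8*(6 + 0) = 8*6 = 48)
v(L) = 48 + L**2 (v(L) = 48 + L*L = 48 + L**2)
d*(-1) + C(v(3)) = -35*(-1) + (48 + 3**2) = 35 + (48 + 9) = 35 + 57 = 92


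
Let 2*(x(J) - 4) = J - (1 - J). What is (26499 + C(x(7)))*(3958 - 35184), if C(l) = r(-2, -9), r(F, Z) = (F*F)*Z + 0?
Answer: -826333638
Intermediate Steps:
r(F, Z) = Z*F² (r(F, Z) = F²*Z + 0 = Z*F² + 0 = Z*F²)
x(J) = 7/2 + J (x(J) = 4 + (J - (1 - J))/2 = 4 + (J + (-1 + J))/2 = 4 + (-1 + 2*J)/2 = 4 + (-½ + J) = 7/2 + J)
C(l) = -36 (C(l) = -9*(-2)² = -9*4 = -36)
(26499 + C(x(7)))*(3958 - 35184) = (26499 - 36)*(3958 - 35184) = 26463*(-31226) = -826333638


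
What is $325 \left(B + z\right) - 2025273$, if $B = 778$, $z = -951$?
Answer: $-2081498$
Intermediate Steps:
$325 \left(B + z\right) - 2025273 = 325 \left(778 - 951\right) - 2025273 = 325 \left(-173\right) - 2025273 = -56225 - 2025273 = -2081498$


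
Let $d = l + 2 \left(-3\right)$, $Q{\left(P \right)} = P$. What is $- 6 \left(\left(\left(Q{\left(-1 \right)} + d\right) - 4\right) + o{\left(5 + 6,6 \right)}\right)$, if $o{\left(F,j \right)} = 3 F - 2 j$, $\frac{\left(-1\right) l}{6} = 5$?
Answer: $120$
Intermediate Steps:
$l = -30$ ($l = \left(-6\right) 5 = -30$)
$o{\left(F,j \right)} = - 2 j + 3 F$
$d = -36$ ($d = -30 + 2 \left(-3\right) = -30 - 6 = -36$)
$- 6 \left(\left(\left(Q{\left(-1 \right)} + d\right) - 4\right) + o{\left(5 + 6,6 \right)}\right) = - 6 \left(\left(\left(-1 - 36\right) - 4\right) + \left(\left(-2\right) 6 + 3 \left(5 + 6\right)\right)\right) = - 6 \left(\left(-37 - 4\right) + \left(-12 + 3 \cdot 11\right)\right) = - 6 \left(-41 + \left(-12 + 33\right)\right) = - 6 \left(-41 + 21\right) = \left(-6\right) \left(-20\right) = 120$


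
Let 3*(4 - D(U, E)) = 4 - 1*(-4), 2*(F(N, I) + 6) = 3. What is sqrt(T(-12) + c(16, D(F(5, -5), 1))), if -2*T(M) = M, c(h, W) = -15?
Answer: 3*I ≈ 3.0*I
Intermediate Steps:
F(N, I) = -9/2 (F(N, I) = -6 + (1/2)*3 = -6 + 3/2 = -9/2)
D(U, E) = 4/3 (D(U, E) = 4 - (4 - 1*(-4))/3 = 4 - (4 + 4)/3 = 4 - 1/3*8 = 4 - 8/3 = 4/3)
T(M) = -M/2
sqrt(T(-12) + c(16, D(F(5, -5), 1))) = sqrt(-1/2*(-12) - 15) = sqrt(6 - 15) = sqrt(-9) = 3*I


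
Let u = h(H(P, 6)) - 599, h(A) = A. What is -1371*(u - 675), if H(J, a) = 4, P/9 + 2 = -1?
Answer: 1741170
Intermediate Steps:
P = -27 (P = -18 + 9*(-1) = -18 - 9 = -27)
u = -595 (u = 4 - 599 = -595)
-1371*(u - 675) = -1371*(-595 - 675) = -1371*(-1270) = 1741170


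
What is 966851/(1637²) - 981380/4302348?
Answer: 382464441232/2882324699403 ≈ 0.13269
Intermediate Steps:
966851/(1637²) - 981380/4302348 = 966851/2679769 - 981380*1/4302348 = 966851*(1/2679769) - 245345/1075587 = 966851/2679769 - 245345/1075587 = 382464441232/2882324699403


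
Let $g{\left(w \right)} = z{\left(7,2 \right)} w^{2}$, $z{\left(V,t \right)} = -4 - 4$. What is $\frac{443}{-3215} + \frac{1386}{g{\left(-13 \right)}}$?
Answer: $- \frac{2527463}{2173340} \approx -1.1629$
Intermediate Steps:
$z{\left(V,t \right)} = -8$
$g{\left(w \right)} = - 8 w^{2}$
$\frac{443}{-3215} + \frac{1386}{g{\left(-13 \right)}} = \frac{443}{-3215} + \frac{1386}{\left(-8\right) \left(-13\right)^{2}} = 443 \left(- \frac{1}{3215}\right) + \frac{1386}{\left(-8\right) 169} = - \frac{443}{3215} + \frac{1386}{-1352} = - \frac{443}{3215} + 1386 \left(- \frac{1}{1352}\right) = - \frac{443}{3215} - \frac{693}{676} = - \frac{2527463}{2173340}$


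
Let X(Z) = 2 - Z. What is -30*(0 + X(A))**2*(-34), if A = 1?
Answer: 1020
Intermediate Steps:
-30*(0 + X(A))**2*(-34) = -30*(0 + (2 - 1*1))**2*(-34) = -30*(0 + (2 - 1))**2*(-34) = -30*(0 + 1)**2*(-34) = -30*1**2*(-34) = -30*1*(-34) = -30*(-34) = 1020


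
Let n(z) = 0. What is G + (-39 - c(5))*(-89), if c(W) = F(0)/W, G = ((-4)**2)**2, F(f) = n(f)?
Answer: 3727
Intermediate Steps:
F(f) = 0
G = 256 (G = 16**2 = 256)
c(W) = 0 (c(W) = 0/W = 0)
G + (-39 - c(5))*(-89) = 256 + (-39 - 1*0)*(-89) = 256 + (-39 + 0)*(-89) = 256 - 39*(-89) = 256 + 3471 = 3727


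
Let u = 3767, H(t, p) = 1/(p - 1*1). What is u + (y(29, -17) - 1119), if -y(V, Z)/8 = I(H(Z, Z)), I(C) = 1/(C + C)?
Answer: 2720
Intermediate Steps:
H(t, p) = 1/(-1 + p) (H(t, p) = 1/(p - 1) = 1/(-1 + p))
I(C) = 1/(2*C)
y(V, Z) = 4 - 4*Z (y(V, Z) = -4/(1/(-1 + Z)) = -4*(-1 + Z) = -8*(-½ + Z/2) = 4 - 4*Z)
u + (y(29, -17) - 1119) = 3767 + ((4 - 4*(-17)) - 1119) = 3767 + ((4 + 68) - 1119) = 3767 + (72 - 1119) = 3767 - 1047 = 2720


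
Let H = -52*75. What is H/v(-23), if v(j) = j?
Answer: 3900/23 ≈ 169.57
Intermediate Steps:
H = -3900
H/v(-23) = -3900/(-23) = -3900*(-1/23) = 3900/23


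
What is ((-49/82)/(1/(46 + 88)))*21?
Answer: -68943/41 ≈ -1681.5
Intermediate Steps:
((-49/82)/(1/(46 + 88)))*21 = ((-49*1/82)/(1/134))*21 = -49/(82*1/134)*21 = -49/82*134*21 = -3283/41*21 = -68943/41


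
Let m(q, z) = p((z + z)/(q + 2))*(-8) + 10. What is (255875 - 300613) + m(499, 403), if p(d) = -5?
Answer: -44688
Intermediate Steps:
m(q, z) = 50 (m(q, z) = -5*(-8) + 10 = 40 + 10 = 50)
(255875 - 300613) + m(499, 403) = (255875 - 300613) + 50 = -44738 + 50 = -44688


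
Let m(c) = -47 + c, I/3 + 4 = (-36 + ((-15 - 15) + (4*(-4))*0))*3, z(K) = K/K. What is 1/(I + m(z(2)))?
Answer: -1/652 ≈ -0.0015337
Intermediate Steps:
z(K) = 1
I = -606 (I = -12 + 3*((-36 + ((-15 - 15) + (4*(-4))*0))*3) = -12 + 3*((-36 + (-30 - 16*0))*3) = -12 + 3*((-36 + (-30 + 0))*3) = -12 + 3*((-36 - 30)*3) = -12 + 3*(-66*3) = -12 + 3*(-198) = -12 - 594 = -606)
1/(I + m(z(2))) = 1/(-606 + (-47 + 1)) = 1/(-606 - 46) = 1/(-652) = -1/652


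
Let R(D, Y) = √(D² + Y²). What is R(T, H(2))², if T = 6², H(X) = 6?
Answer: 1332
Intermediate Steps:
T = 36
R(T, H(2))² = (√(36² + 6²))² = (√(1296 + 36))² = (√1332)² = (6*√37)² = 1332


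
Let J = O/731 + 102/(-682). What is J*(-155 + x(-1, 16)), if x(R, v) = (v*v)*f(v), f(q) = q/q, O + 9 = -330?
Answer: -15440880/249271 ≈ -61.944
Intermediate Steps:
O = -339 (O = -9 - 330 = -339)
J = -152880/249271 (J = -339/731 + 102/(-682) = -339*1/731 + 102*(-1/682) = -339/731 - 51/341 = -152880/249271 ≈ -0.61331)
f(q) = 1
x(R, v) = v² (x(R, v) = (v*v)*1 = v²*1 = v²)
J*(-155 + x(-1, 16)) = -152880*(-155 + 16²)/249271 = -152880*(-155 + 256)/249271 = -152880/249271*101 = -15440880/249271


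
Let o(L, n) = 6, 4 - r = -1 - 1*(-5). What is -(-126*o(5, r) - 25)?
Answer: 781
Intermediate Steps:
r = 0 (r = 4 - (-1 - 1*(-5)) = 4 - (-1 + 5) = 4 - 1*4 = 4 - 4 = 0)
-(-126*o(5, r) - 25) = -(-126*6 - 25) = -(-756 - 25) = -1*(-781) = 781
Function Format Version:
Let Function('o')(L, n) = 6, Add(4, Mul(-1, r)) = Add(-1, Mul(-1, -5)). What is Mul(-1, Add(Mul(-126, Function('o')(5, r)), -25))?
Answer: 781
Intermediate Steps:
r = 0 (r = Add(4, Mul(-1, Add(-1, Mul(-1, -5)))) = Add(4, Mul(-1, Add(-1, 5))) = Add(4, Mul(-1, 4)) = Add(4, -4) = 0)
Mul(-1, Add(Mul(-126, Function('o')(5, r)), -25)) = Mul(-1, Add(Mul(-126, 6), -25)) = Mul(-1, Add(-756, -25)) = Mul(-1, -781) = 781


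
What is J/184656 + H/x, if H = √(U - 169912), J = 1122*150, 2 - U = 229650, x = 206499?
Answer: 14025/15388 + 2*I*√99890/206499 ≈ 0.91142 + 0.0030611*I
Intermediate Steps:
U = -229648 (U = 2 - 1*229650 = 2 - 229650 = -229648)
J = 168300
H = 2*I*√99890 (H = √(-229648 - 169912) = √(-399560) = 2*I*√99890 ≈ 632.11*I)
J/184656 + H/x = 168300/184656 + (2*I*√99890)/206499 = 168300*(1/184656) + (2*I*√99890)*(1/206499) = 14025/15388 + 2*I*√99890/206499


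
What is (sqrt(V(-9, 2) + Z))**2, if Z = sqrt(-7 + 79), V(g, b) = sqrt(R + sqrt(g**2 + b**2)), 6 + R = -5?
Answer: sqrt(-11 + sqrt(85)) + 6*sqrt(2) ≈ 8.4853 + 1.3343*I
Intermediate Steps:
R = -11 (R = -6 - 5 = -11)
V(g, b) = sqrt(-11 + sqrt(b**2 + g**2)) (V(g, b) = sqrt(-11 + sqrt(g**2 + b**2)) = sqrt(-11 + sqrt(b**2 + g**2)))
Z = 6*sqrt(2) (Z = sqrt(72) = 6*sqrt(2) ≈ 8.4853)
(sqrt(V(-9, 2) + Z))**2 = (sqrt(sqrt(-11 + sqrt(2**2 + (-9)**2)) + 6*sqrt(2)))**2 = (sqrt(sqrt(-11 + sqrt(4 + 81)) + 6*sqrt(2)))**2 = (sqrt(sqrt(-11 + sqrt(85)) + 6*sqrt(2)))**2 = sqrt(-11 + sqrt(85)) + 6*sqrt(2)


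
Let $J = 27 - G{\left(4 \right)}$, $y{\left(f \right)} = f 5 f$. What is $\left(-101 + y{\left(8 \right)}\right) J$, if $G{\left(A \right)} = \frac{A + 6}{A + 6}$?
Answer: $5694$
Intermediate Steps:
$G{\left(A \right)} = 1$ ($G{\left(A \right)} = \frac{6 + A}{6 + A} = 1$)
$y{\left(f \right)} = 5 f^{2}$ ($y{\left(f \right)} = 5 f f = 5 f^{2}$)
$J = 26$ ($J = 27 - 1 = 26$)
$\left(-101 + y{\left(8 \right)}\right) J = \left(-101 + 5 \cdot 8^{2}\right) 26 = \left(-101 + 5 \cdot 64\right) 26 = \left(-101 + 320\right) 26 = 219 \cdot 26 = 5694$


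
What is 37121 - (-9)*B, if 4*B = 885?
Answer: 156449/4 ≈ 39112.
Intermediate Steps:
B = 885/4 (B = (¼)*885 = 885/4 ≈ 221.25)
37121 - (-9)*B = 37121 - (-9)*885/4 = 37121 - 1*(-7965/4) = 37121 + 7965/4 = 156449/4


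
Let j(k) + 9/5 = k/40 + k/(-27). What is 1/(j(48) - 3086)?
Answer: -45/138977 ≈ -0.00032379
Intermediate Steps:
j(k) = -9/5 - 13*k/1080 (j(k) = -9/5 + (k/40 + k/(-27)) = -9/5 + (k*(1/40) + k*(-1/27)) = -9/5 + (k/40 - k/27) = -9/5 - 13*k/1080)
1/(j(48) - 3086) = 1/((-9/5 - 13/1080*48) - 3086) = 1/((-9/5 - 26/45) - 3086) = 1/(-107/45 - 3086) = 1/(-138977/45) = -45/138977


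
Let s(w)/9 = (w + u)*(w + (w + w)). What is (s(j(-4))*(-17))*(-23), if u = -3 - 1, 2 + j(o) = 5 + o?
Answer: 52785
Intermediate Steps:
j(o) = 3 + o (j(o) = -2 + (5 + o) = 3 + o)
u = -4
s(w) = 27*w*(-4 + w) (s(w) = 9*((w - 4)*(w + (w + w))) = 9*((-4 + w)*(w + 2*w)) = 9*((-4 + w)*(3*w)) = 9*(3*w*(-4 + w)) = 27*w*(-4 + w))
(s(j(-4))*(-17))*(-23) = ((27*(3 - 4)*(-4 + (3 - 4)))*(-17))*(-23) = ((27*(-1)*(-4 - 1))*(-17))*(-23) = ((27*(-1)*(-5))*(-17))*(-23) = (135*(-17))*(-23) = -2295*(-23) = 52785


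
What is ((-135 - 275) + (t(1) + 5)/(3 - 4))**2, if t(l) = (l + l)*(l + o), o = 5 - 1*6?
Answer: 172225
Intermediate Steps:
o = -1 (o = 5 - 6 = -1)
t(l) = 2*l*(-1 + l) (t(l) = (l + l)*(l - 1) = (2*l)*(-1 + l) = 2*l*(-1 + l))
((-135 - 275) + (t(1) + 5)/(3 - 4))**2 = ((-135 - 275) + (2*1*(-1 + 1) + 5)/(3 - 4))**2 = (-410 + (2*1*0 + 5)/(-1))**2 = (-410 + (0 + 5)*(-1))**2 = (-410 + 5*(-1))**2 = (-410 - 5)**2 = (-415)**2 = 172225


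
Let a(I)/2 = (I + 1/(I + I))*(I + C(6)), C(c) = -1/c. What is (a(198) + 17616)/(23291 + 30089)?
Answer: 113999291/63415440 ≈ 1.7977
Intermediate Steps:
a(I) = 2*(-1/6 + I)*(I + 1/(2*I)) (a(I) = 2*((I + 1/(I + I))*(I - 1/6)) = 2*((I + 1/(2*I))*(I - 1*1/6)) = 2*((I + 1/(2*I))*(I - 1/6)) = 2*((I + 1/(2*I))*(-1/6 + I)) = 2*((-1/6 + I)*(I + 1/(2*I))) = 2*(-1/6 + I)*(I + 1/(2*I)))
(a(198) + 17616)/(23291 + 30089) = ((1 + 2*198**2 - 1/3*198 - 1/6/198) + 17616)/(23291 + 30089) = ((1 + 2*39204 - 66 - 1/6*1/198) + 17616)/53380 = ((1 + 78408 - 66 - 1/1188) + 17616)*(1/53380) = (93071483/1188 + 17616)*(1/53380) = (113999291/1188)*(1/53380) = 113999291/63415440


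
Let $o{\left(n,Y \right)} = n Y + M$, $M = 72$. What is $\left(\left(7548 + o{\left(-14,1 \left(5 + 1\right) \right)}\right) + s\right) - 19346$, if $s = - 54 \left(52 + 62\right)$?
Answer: $-17966$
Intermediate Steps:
$s = -6156$ ($s = \left(-54\right) 114 = -6156$)
$o{\left(n,Y \right)} = 72 + Y n$ ($o{\left(n,Y \right)} = n Y + 72 = Y n + 72 = 72 + Y n$)
$\left(\left(7548 + o{\left(-14,1 \left(5 + 1\right) \right)}\right) + s\right) - 19346 = \left(\left(7548 + \left(72 + 1 \left(5 + 1\right) \left(-14\right)\right)\right) - 6156\right) - 19346 = \left(\left(7548 + \left(72 + 1 \cdot 6 \left(-14\right)\right)\right) - 6156\right) - 19346 = \left(\left(7548 + \left(72 + 6 \left(-14\right)\right)\right) - 6156\right) - 19346 = \left(\left(7548 + \left(72 - 84\right)\right) - 6156\right) - 19346 = \left(\left(7548 - 12\right) - 6156\right) - 19346 = \left(7536 - 6156\right) - 19346 = 1380 - 19346 = -17966$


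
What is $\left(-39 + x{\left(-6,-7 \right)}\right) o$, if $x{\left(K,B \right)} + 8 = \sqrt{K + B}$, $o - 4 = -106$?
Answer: $4794 - 102 i \sqrt{13} \approx 4794.0 - 367.77 i$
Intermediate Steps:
$o = -102$ ($o = 4 - 106 = -102$)
$x{\left(K,B \right)} = -8 + \sqrt{B + K}$ ($x{\left(K,B \right)} = -8 + \sqrt{K + B} = -8 + \sqrt{B + K}$)
$\left(-39 + x{\left(-6,-7 \right)}\right) o = \left(-39 - \left(8 - \sqrt{-7 - 6}\right)\right) \left(-102\right) = \left(-39 - \left(8 - \sqrt{-13}\right)\right) \left(-102\right) = \left(-39 - \left(8 - i \sqrt{13}\right)\right) \left(-102\right) = \left(-47 + i \sqrt{13}\right) \left(-102\right) = 4794 - 102 i \sqrt{13}$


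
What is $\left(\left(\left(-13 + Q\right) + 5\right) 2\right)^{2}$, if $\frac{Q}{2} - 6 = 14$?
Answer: $4096$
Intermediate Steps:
$Q = 40$ ($Q = 12 + 2 \cdot 14 = 12 + 28 = 40$)
$\left(\left(\left(-13 + Q\right) + 5\right) 2\right)^{2} = \left(\left(\left(-13 + 40\right) + 5\right) 2\right)^{2} = \left(\left(27 + 5\right) 2\right)^{2} = \left(32 \cdot 2\right)^{2} = 64^{2} = 4096$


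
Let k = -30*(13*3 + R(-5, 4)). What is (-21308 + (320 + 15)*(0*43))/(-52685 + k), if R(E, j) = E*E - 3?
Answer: 21308/54515 ≈ 0.39086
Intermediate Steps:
R(E, j) = -3 + E² (R(E, j) = E² - 3 = -3 + E²)
k = -1830 (k = -30*(13*3 + (-3 + (-5)²)) = -30*(39 + (-3 + 25)) = -30*(39 + 22) = -30*61 = -1830)
(-21308 + (320 + 15)*(0*43))/(-52685 + k) = (-21308 + (320 + 15)*(0*43))/(-52685 - 1830) = (-21308 + 335*0)/(-54515) = (-21308 + 0)*(-1/54515) = -21308*(-1/54515) = 21308/54515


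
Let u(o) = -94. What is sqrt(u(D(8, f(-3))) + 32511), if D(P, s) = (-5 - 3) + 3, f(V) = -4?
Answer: sqrt(32417) ≈ 180.05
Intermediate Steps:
D(P, s) = -5 (D(P, s) = -8 + 3 = -5)
sqrt(u(D(8, f(-3))) + 32511) = sqrt(-94 + 32511) = sqrt(32417)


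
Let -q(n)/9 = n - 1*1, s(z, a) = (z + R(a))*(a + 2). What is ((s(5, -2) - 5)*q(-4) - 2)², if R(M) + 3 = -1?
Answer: 51529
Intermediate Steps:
R(M) = -4 (R(M) = -3 - 1 = -4)
s(z, a) = (-4 + z)*(2 + a) (s(z, a) = (z - 4)*(a + 2) = (-4 + z)*(2 + a))
q(n) = 9 - 9*n (q(n) = -9*(n - 1*1) = -9*(n - 1) = -9*(-1 + n) = 9 - 9*n)
((s(5, -2) - 5)*q(-4) - 2)² = (((-8 - 4*(-2) + 2*5 - 2*5) - 5)*(9 - 9*(-4)) - 2)² = (((-8 + 8 + 10 - 10) - 5)*(9 + 36) - 2)² = ((0 - 5)*45 - 2)² = (-5*45 - 2)² = (-225 - 2)² = (-227)² = 51529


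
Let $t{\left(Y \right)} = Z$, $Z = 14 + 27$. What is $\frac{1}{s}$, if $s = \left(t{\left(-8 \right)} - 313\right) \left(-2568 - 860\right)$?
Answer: $\frac{1}{932416} \approx 1.0725 \cdot 10^{-6}$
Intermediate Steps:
$Z = 41$
$t{\left(Y \right)} = 41$
$s = 932416$ ($s = \left(41 - 313\right) \left(-2568 - 860\right) = \left(-272\right) \left(-3428\right) = 932416$)
$\frac{1}{s} = \frac{1}{932416}$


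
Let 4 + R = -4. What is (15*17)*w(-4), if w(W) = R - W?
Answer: -1020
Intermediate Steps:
R = -8 (R = -4 - 4 = -8)
w(W) = -8 - W
(15*17)*w(-4) = (15*17)*(-8 - 1*(-4)) = 255*(-8 + 4) = 255*(-4) = -1020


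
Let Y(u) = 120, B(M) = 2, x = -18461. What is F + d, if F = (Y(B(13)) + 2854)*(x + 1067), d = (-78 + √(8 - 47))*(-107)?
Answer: -51721410 - 107*I*√39 ≈ -5.1721e+7 - 668.21*I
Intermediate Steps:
d = 8346 - 107*I*√39 (d = (-78 + √(-39))*(-107) = (-78 + I*√39)*(-107) = 8346 - 107*I*√39 ≈ 8346.0 - 668.21*I)
F = -51729756 (F = (120 + 2854)*(-18461 + 1067) = 2974*(-17394) = -51729756)
F + d = -51729756 + (8346 - 107*I*√39) = -51721410 - 107*I*√39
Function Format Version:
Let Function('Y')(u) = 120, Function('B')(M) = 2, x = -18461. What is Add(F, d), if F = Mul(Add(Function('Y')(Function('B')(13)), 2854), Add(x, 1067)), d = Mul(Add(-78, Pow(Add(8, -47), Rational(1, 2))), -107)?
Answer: Add(-51721410, Mul(-107, I, Pow(39, Rational(1, 2)))) ≈ Add(-5.1721e+7, Mul(-668.21, I))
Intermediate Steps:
d = Add(8346, Mul(-107, I, Pow(39, Rational(1, 2)))) (d = Mul(Add(-78, Pow(-39, Rational(1, 2))), -107) = Mul(Add(-78, Mul(I, Pow(39, Rational(1, 2)))), -107) = Add(8346, Mul(-107, I, Pow(39, Rational(1, 2)))) ≈ Add(8346.0, Mul(-668.21, I)))
F = -51729756 (F = Mul(Add(120, 2854), Add(-18461, 1067)) = Mul(2974, -17394) = -51729756)
Add(F, d) = Add(-51729756, Add(8346, Mul(-107, I, Pow(39, Rational(1, 2))))) = Add(-51721410, Mul(-107, I, Pow(39, Rational(1, 2))))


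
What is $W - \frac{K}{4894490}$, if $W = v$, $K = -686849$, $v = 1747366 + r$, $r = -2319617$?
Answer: $- \frac{2800876110141}{4894490} \approx -5.7225 \cdot 10^{5}$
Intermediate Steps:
$v = -572251$ ($v = 1747366 - 2319617 = -572251$)
$W = -572251$
$W - \frac{K}{4894490} = -572251 - - \frac{686849}{4894490} = -572251 + \frac{686849}{4894490} = - \frac{2800876110141}{4894490}$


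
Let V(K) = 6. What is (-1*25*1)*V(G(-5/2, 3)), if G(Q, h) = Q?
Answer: -150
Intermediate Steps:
(-1*25*1)*V(G(-5/2, 3)) = (-1*25*1)*6 = -25*1*6 = -25*6 = -150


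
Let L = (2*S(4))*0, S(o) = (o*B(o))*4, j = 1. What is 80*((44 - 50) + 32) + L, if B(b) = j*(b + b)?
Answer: 2080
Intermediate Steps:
B(b) = 2*b (B(b) = 1*(b + b) = 1*(2*b) = 2*b)
S(o) = 8*o² (S(o) = (o*(2*o))*4 = (2*o²)*4 = 8*o²)
L = 0 (L = (2*(8*4²))*0 = (2*(8*16))*0 = (2*128)*0 = 256*0 = 0)
80*((44 - 50) + 32) + L = 80*((44 - 50) + 32) + 0 = 80*(-6 + 32) + 0 = 80*26 + 0 = 2080 + 0 = 2080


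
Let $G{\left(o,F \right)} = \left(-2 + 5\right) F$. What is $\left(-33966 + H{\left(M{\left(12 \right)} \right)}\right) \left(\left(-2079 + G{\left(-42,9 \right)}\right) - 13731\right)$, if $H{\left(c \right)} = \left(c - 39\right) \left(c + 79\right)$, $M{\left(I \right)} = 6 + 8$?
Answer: $572780853$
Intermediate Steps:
$M{\left(I \right)} = 14$
$G{\left(o,F \right)} = 3 F$
$H{\left(c \right)} = \left(-39 + c\right) \left(79 + c\right)$
$\left(-33966 + H{\left(M{\left(12 \right)} \right)}\right) \left(\left(-2079 + G{\left(-42,9 \right)}\right) - 13731\right) = \left(-33966 + \left(-3081 + 14^{2} + 40 \cdot 14\right)\right) \left(\left(-2079 + 3 \cdot 9\right) - 13731\right) = \left(-33966 + \left(-3081 + 196 + 560\right)\right) \left(\left(-2079 + 27\right) - 13731\right) = \left(-33966 - 2325\right) \left(-2052 - 13731\right) = \left(-36291\right) \left(-15783\right) = 572780853$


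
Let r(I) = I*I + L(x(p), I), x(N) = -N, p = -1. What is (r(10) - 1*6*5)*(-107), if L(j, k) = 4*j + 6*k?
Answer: -14338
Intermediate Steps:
r(I) = 4 + I² + 6*I (r(I) = I*I + (4*(-1*(-1)) + 6*I) = I² + (4*1 + 6*I) = I² + (4 + 6*I) = 4 + I² + 6*I)
(r(10) - 1*6*5)*(-107) = ((4 + 10² + 6*10) - 1*6*5)*(-107) = ((4 + 100 + 60) - 6*5)*(-107) = (164 - 30)*(-107) = 134*(-107) = -14338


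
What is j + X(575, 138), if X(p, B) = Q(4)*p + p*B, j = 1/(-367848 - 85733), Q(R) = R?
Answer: 37034888649/453581 ≈ 81650.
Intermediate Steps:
j = -1/453581 (j = 1/(-453581) = -1/453581 ≈ -2.2047e-6)
X(p, B) = 4*p + B*p (X(p, B) = 4*p + p*B = 4*p + B*p)
j + X(575, 138) = -1/453581 + 575*(4 + 138) = -1/453581 + 575*142 = -1/453581 + 81650 = 37034888649/453581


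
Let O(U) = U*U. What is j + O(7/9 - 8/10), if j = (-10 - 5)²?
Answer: 455626/2025 ≈ 225.00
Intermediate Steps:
O(U) = U²
j = 225 (j = (-15)² = 225)
j + O(7/9 - 8/10) = 225 + (7/9 - 8/10)² = 225 + (7*(⅑) - 8*⅒)² = 225 + (7/9 - ⅘)² = 225 + (-1/45)² = 225 + 1/2025 = 455626/2025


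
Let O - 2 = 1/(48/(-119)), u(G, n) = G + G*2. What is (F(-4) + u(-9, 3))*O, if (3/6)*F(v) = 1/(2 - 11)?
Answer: 5635/432 ≈ 13.044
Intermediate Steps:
F(v) = -2/9 (F(v) = 2/(2 - 11) = 2/(-9) = 2*(-⅑) = -2/9)
u(G, n) = 3*G (u(G, n) = G + 2*G = 3*G)
O = -23/48 (O = 2 + 1/(48/(-119)) = 2 + 1/(48*(-1/119)) = 2 + 1/(-48/119) = 2 - 119/48 = -23/48 ≈ -0.47917)
(F(-4) + u(-9, 3))*O = (-2/9 + 3*(-9))*(-23/48) = (-2/9 - 27)*(-23/48) = -245/9*(-23/48) = 5635/432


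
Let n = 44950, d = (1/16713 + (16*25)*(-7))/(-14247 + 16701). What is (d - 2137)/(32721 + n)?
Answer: -87693077573/3185575248042 ≈ -0.027528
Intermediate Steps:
d = -46796399/41013702 (d = (1/16713 + 400*(-7))/2454 = (1/16713 - 2800)*(1/2454) = -46796399/16713*1/2454 = -46796399/41013702 ≈ -1.1410)
(d - 2137)/(32721 + n) = (-46796399/41013702 - 2137)/(32721 + 44950) = -87693077573/41013702/77671 = -87693077573/41013702*1/77671 = -87693077573/3185575248042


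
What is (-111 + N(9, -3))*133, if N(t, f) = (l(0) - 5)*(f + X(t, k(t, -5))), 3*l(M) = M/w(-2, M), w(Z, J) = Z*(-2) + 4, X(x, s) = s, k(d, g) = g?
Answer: -9443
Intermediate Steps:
w(Z, J) = 4 - 2*Z (w(Z, J) = -2*Z + 4 = 4 - 2*Z)
l(M) = M/24 (l(M) = (M/(4 - 2*(-2)))/3 = (M/(4 + 4))/3 = (M/8)/3 = M/24)
N(t, f) = 25 - 5*f (N(t, f) = ((1/24)*0 - 5)*(f - 5) = (0 - 5)*(-5 + f) = -5*(-5 + f) = 25 - 5*f)
(-111 + N(9, -3))*133 = (-111 + (25 - 5*(-3)))*133 = (-111 + (25 + 15))*133 = (-111 + 40)*133 = -71*133 = -9443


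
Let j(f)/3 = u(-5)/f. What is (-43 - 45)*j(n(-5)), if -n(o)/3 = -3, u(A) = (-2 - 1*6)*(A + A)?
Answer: -7040/3 ≈ -2346.7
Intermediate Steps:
u(A) = -16*A (u(A) = (-2 - 6)*(2*A) = -16*A)
n(o) = 9 (n(o) = -3*(-3) = 9)
j(f) = 240/f (j(f) = 3*((-16*(-5))/f) = 3*(80/f) = 240/f)
(-43 - 45)*j(n(-5)) = (-43 - 45)*(240/9) = -21120/9 = -88*80/3 = -7040/3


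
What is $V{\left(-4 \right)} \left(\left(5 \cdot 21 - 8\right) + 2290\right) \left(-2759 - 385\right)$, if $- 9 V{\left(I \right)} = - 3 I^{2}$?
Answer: $-40025216$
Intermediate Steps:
$V{\left(I \right)} = \frac{I^{2}}{3}$ ($V{\left(I \right)} = - \frac{\left(-3\right) I^{2}}{9} = \frac{I^{2}}{3}$)
$V{\left(-4 \right)} \left(\left(5 \cdot 21 - 8\right) + 2290\right) \left(-2759 - 385\right) = \frac{\left(-4\right)^{2}}{3} \left(\left(5 \cdot 21 - 8\right) + 2290\right) \left(-2759 - 385\right) = \frac{1}{3} \cdot 16 \left(\left(105 - 8\right) + 2290\right) \left(-3144\right) = \frac{16 \left(97 + 2290\right) \left(-3144\right)}{3} = \frac{16 \cdot 2387 \left(-3144\right)}{3} = \frac{16}{3} \left(-7504728\right) = -40025216$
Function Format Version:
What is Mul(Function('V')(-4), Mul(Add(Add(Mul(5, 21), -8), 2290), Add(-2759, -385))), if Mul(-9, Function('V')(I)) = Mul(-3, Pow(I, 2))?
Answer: -40025216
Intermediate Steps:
Function('V')(I) = Mul(Rational(1, 3), Pow(I, 2)) (Function('V')(I) = Mul(Rational(-1, 9), Mul(-3, Pow(I, 2))) = Mul(Rational(1, 3), Pow(I, 2)))
Mul(Function('V')(-4), Mul(Add(Add(Mul(5, 21), -8), 2290), Add(-2759, -385))) = Mul(Mul(Rational(1, 3), Pow(-4, 2)), Mul(Add(Add(Mul(5, 21), -8), 2290), Add(-2759, -385))) = Mul(Mul(Rational(1, 3), 16), Mul(Add(Add(105, -8), 2290), -3144)) = Mul(Rational(16, 3), Mul(Add(97, 2290), -3144)) = Mul(Rational(16, 3), Mul(2387, -3144)) = Mul(Rational(16, 3), -7504728) = -40025216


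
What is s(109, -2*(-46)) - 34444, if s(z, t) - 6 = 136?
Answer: -34302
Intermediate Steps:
s(z, t) = 142 (s(z, t) = 6 + 136 = 142)
s(109, -2*(-46)) - 34444 = 142 - 34444 = -34302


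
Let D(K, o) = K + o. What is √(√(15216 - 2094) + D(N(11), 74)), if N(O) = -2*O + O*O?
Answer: √(173 + 81*√2) ≈ 16.957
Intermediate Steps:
N(O) = O² - 2*O (N(O) = -2*O + O² = O² - 2*O)
√(√(15216 - 2094) + D(N(11), 74)) = √(√(15216 - 2094) + (11*(-2 + 11) + 74)) = √(√13122 + (11*9 + 74)) = √(81*√2 + (99 + 74)) = √(81*√2 + 173) = √(173 + 81*√2)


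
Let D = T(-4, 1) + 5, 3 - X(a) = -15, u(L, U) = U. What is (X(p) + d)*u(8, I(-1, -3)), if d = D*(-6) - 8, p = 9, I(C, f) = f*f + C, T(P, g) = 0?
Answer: -160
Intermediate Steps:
I(C, f) = C + f² (I(C, f) = f² + C = C + f²)
X(a) = 18 (X(a) = 3 - 1*(-15) = 3 + 15 = 18)
D = 5 (D = 0 + 5 = 5)
d = -38 (d = 5*(-6) - 8 = -30 - 8 = -38)
(X(p) + d)*u(8, I(-1, -3)) = (18 - 38)*(-1 + (-3)²) = -20*(-1 + 9) = -20*8 = -160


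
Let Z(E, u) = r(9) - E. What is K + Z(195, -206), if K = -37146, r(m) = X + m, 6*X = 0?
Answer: -37332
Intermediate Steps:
X = 0 (X = (1/6)*0 = 0)
r(m) = m (r(m) = 0 + m = m)
Z(E, u) = 9 - E
K + Z(195, -206) = -37146 + (9 - 1*195) = -37146 + (9 - 195) = -37146 - 186 = -37332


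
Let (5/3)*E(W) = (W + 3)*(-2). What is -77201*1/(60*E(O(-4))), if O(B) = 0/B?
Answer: 77201/216 ≈ 357.41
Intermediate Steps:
O(B) = 0
E(W) = -18/5 - 6*W/5 (E(W) = 3*((W + 3)*(-2))/5 = 3*((3 + W)*(-2))/5 = 3*(-6 - 2*W)/5 = -18/5 - 6*W/5)
-77201*1/(60*E(O(-4))) = -77201*1/(60*(-18/5 - 6/5*0)) = -77201*1/(60*(-18/5 + 0)) = -77201/(60*(-18/5)) = -77201/(-216) = -77201*(-1/216) = 77201/216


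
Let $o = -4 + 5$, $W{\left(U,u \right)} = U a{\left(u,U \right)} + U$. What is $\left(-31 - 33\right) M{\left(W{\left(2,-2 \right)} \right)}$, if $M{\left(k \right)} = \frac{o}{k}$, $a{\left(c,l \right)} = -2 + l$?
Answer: $-32$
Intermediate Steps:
$W{\left(U,u \right)} = U + U \left(-2 + U\right)$ ($W{\left(U,u \right)} = U \left(-2 + U\right) + U = U + U \left(-2 + U\right)$)
$o = 1$
$M{\left(k \right)} = \frac{1}{k}$ ($M{\left(k \right)} = 1 \frac{1}{k} = \frac{1}{k}$)
$\left(-31 - 33\right) M{\left(W{\left(2,-2 \right)} \right)} = \frac{-31 - 33}{2 \left(-1 + 2\right)} = - \frac{64}{2 \cdot 1} = - \frac{64}{2} = \left(-64\right) \frac{1}{2} = -32$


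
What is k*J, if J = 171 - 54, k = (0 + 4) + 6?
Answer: 1170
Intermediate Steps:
k = 10 (k = 4 + 6 = 10)
J = 117
k*J = 10*117 = 1170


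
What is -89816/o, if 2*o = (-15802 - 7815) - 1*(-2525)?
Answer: 44908/5273 ≈ 8.5166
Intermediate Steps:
o = -10546 (o = ((-15802 - 7815) - 1*(-2525))/2 = (-23617 + 2525)/2 = (1/2)*(-21092) = -10546)
-89816/o = -89816/(-10546) = -89816*(-1/10546) = 44908/5273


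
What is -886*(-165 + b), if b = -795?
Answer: 850560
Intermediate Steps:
-886*(-165 + b) = -886*(-165 - 795) = -886*(-960) = 850560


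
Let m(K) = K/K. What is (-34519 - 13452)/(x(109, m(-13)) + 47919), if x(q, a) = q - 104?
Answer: -47971/47924 ≈ -1.0010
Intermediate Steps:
m(K) = 1
x(q, a) = -104 + q
(-34519 - 13452)/(x(109, m(-13)) + 47919) = (-34519 - 13452)/((-104 + 109) + 47919) = -47971/(5 + 47919) = -47971/47924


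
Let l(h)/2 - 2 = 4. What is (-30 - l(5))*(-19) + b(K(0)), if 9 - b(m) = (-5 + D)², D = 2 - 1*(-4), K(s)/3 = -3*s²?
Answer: 806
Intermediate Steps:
l(h) = 12 (l(h) = 4 + 2*4 = 4 + 8 = 12)
K(s) = -9*s² (K(s) = 3*(-3*s²) = -9*s²)
D = 6 (D = 2 + 4 = 6)
b(m) = 8 (b(m) = 9 - (-5 + 6)² = 9 - 1*1² = 9 - 1*1 = 9 - 1 = 8)
(-30 - l(5))*(-19) + b(K(0)) = (-30 - 1*12)*(-19) + 8 = (-30 - 12)*(-19) + 8 = -42*(-19) + 8 = 798 + 8 = 806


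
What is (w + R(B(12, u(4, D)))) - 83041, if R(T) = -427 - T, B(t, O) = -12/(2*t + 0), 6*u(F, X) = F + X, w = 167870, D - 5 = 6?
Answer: 168805/2 ≈ 84403.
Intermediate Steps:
D = 11 (D = 5 + 6 = 11)
u(F, X) = F/6 + X/6 (u(F, X) = (F + X)/6 = F/6 + X/6)
B(t, O) = -6/t (B(t, O) = -12*1/(2*t) = -6/t)
(w + R(B(12, u(4, D)))) - 83041 = (167870 + (-427 - (-6)/12)) - 83041 = (167870 + (-427 - 1*(-½))) - 83041 = (167870 + (-427 + ½)) - 83041 = (167870 - 853/2) - 83041 = 334887/2 - 83041 = 168805/2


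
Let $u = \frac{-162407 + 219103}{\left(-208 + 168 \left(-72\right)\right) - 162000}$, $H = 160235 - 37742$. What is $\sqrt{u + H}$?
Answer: $\frac{\sqrt{14537337052459}}{10894} \approx 349.99$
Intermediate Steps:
$H = 122493$ ($H = 160235 - 37742 = 122493$)
$u = - \frac{7087}{21788}$ ($u = \frac{56696}{\left(-208 - 12096\right) - 162000} = \frac{56696}{-12304 - 162000} = \frac{56696}{-174304} = 56696 \left(- \frac{1}{174304}\right) = - \frac{7087}{21788} \approx -0.32527$)
$\sqrt{u + H} = \sqrt{- \frac{7087}{21788} + 122493} = \sqrt{\frac{2668870397}{21788}} = \frac{\sqrt{14537337052459}}{10894}$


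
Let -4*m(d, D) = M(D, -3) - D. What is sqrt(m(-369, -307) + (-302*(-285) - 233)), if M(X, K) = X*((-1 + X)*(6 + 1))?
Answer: I*sqrt(318851)/2 ≈ 282.33*I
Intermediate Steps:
M(X, K) = X*(-7 + 7*X) (M(X, K) = X*((-1 + X)*7) = X*(-7 + 7*X))
m(d, D) = D/4 - 7*D*(-1 + D)/4 (m(d, D) = -(7*D*(-1 + D) - D)/4 = -(-D + 7*D*(-1 + D))/4 = D/4 - 7*D*(-1 + D)/4)
sqrt(m(-369, -307) + (-302*(-285) - 233)) = sqrt((1/4)*(-307)*(8 - 7*(-307)) + (-302*(-285) - 233)) = sqrt((1/4)*(-307)*(8 + 2149) + (86070 - 233)) = sqrt((1/4)*(-307)*2157 + 85837) = sqrt(-662199/4 + 85837) = sqrt(-318851/4) = I*sqrt(318851)/2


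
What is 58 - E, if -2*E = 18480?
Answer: 9298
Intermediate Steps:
E = -9240 (E = -½*18480 = -9240)
58 - E = 58 - 1*(-9240) = 58 + 9240 = 9298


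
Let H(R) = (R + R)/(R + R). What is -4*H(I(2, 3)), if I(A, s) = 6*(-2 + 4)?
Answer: -4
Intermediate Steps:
I(A, s) = 12 (I(A, s) = 6*2 = 12)
H(R) = 1 (H(R) = (2*R)/((2*R)) = (2*R)*(1/(2*R)) = 1)
-4*H(I(2, 3)) = -4*1 = -4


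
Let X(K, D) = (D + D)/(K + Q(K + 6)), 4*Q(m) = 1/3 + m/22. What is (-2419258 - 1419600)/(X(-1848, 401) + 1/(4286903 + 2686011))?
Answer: 31746879656963432/3548943851 ≈ 8.9454e+6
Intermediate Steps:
Q(m) = 1/12 + m/88 (Q(m) = (1/3 + m/22)/4 = (1*(⅓) + m*(1/22))/4 = (⅓ + m/22)/4 = 1/12 + m/88)
X(K, D) = 2*D/(5/33 + 89*K/88) (X(K, D) = (D + D)/(K + (1/12 + (K + 6)/88)) = (2*D)/(K + (1/12 + (6 + K)/88)) = (2*D)/(K + (1/12 + (3/44 + K/88))) = (2*D)/(K + (5/33 + K/88)) = (2*D)/(5/33 + 89*K/88) = 2*D/(5/33 + 89*K/88))
(-2419258 - 1419600)/(X(-1848, 401) + 1/(4286903 + 2686011)) = (-2419258 - 1419600)/(528*401/(40 + 267*(-1848)) + 1/(4286903 + 2686011)) = -3838858/(528*401/(40 - 493416) + 1/6972914) = -3838858/(528*401/(-493376) + 1/6972914) = -3838858/(528*401*(-1/493376) + 1/6972914) = -3838858/(-13233/30836 + 1/6972914) = -3838858/(-3548943851/8269876004) = -3838858*(-8269876004/3548943851) = 31746879656963432/3548943851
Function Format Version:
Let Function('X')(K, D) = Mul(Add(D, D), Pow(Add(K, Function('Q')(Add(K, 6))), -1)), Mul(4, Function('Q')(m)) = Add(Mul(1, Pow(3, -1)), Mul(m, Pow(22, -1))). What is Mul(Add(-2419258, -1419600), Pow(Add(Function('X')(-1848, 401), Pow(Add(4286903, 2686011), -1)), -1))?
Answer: Rational(31746879656963432, 3548943851) ≈ 8.9454e+6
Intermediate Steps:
Function('Q')(m) = Add(Rational(1, 12), Mul(Rational(1, 88), m)) (Function('Q')(m) = Mul(Rational(1, 4), Add(Mul(1, Pow(3, -1)), Mul(m, Pow(22, -1)))) = Mul(Rational(1, 4), Add(Mul(1, Rational(1, 3)), Mul(m, Rational(1, 22)))) = Mul(Rational(1, 4), Add(Rational(1, 3), Mul(Rational(1, 22), m))) = Add(Rational(1, 12), Mul(Rational(1, 88), m)))
Function('X')(K, D) = Mul(2, D, Pow(Add(Rational(5, 33), Mul(Rational(89, 88), K)), -1)) (Function('X')(K, D) = Mul(Add(D, D), Pow(Add(K, Add(Rational(1, 12), Mul(Rational(1, 88), Add(K, 6)))), -1)) = Mul(Mul(2, D), Pow(Add(K, Add(Rational(1, 12), Mul(Rational(1, 88), Add(6, K)))), -1)) = Mul(Mul(2, D), Pow(Add(K, Add(Rational(1, 12), Add(Rational(3, 44), Mul(Rational(1, 88), K)))), -1)) = Mul(Mul(2, D), Pow(Add(K, Add(Rational(5, 33), Mul(Rational(1, 88), K))), -1)) = Mul(Mul(2, D), Pow(Add(Rational(5, 33), Mul(Rational(89, 88), K)), -1)) = Mul(2, D, Pow(Add(Rational(5, 33), Mul(Rational(89, 88), K)), -1)))
Mul(Add(-2419258, -1419600), Pow(Add(Function('X')(-1848, 401), Pow(Add(4286903, 2686011), -1)), -1)) = Mul(Add(-2419258, -1419600), Pow(Add(Mul(528, 401, Pow(Add(40, Mul(267, -1848)), -1)), Pow(Add(4286903, 2686011), -1)), -1)) = Mul(-3838858, Pow(Add(Mul(528, 401, Pow(Add(40, -493416), -1)), Pow(6972914, -1)), -1)) = Mul(-3838858, Pow(Add(Mul(528, 401, Pow(-493376, -1)), Rational(1, 6972914)), -1)) = Mul(-3838858, Pow(Add(Mul(528, 401, Rational(-1, 493376)), Rational(1, 6972914)), -1)) = Mul(-3838858, Pow(Add(Rational(-13233, 30836), Rational(1, 6972914)), -1)) = Mul(-3838858, Pow(Rational(-3548943851, 8269876004), -1)) = Mul(-3838858, Rational(-8269876004, 3548943851)) = Rational(31746879656963432, 3548943851)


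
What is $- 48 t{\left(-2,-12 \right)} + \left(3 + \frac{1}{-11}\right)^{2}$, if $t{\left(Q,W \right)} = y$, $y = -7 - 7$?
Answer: $\frac{82336}{121} \approx 680.46$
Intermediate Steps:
$y = -14$ ($y = -7 - 7 = -14$)
$t{\left(Q,W \right)} = -14$
$- 48 t{\left(-2,-12 \right)} + \left(3 + \frac{1}{-11}\right)^{2} = \left(-48\right) \left(-14\right) + \left(3 + \frac{1}{-11}\right)^{2} = 672 + \left(3 - \frac{1}{11}\right)^{2} = 672 + \left(\frac{32}{11}\right)^{2} = 672 + \frac{1024}{121} = \frac{82336}{121}$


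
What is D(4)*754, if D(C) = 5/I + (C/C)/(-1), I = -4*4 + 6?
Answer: -1131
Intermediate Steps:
I = -10 (I = -16 + 6 = -10)
D(C) = -3/2 (D(C) = 5/(-10) + (C/C)/(-1) = 5*(-1/10) + 1*(-1) = -1/2 - 1 = -3/2)
D(4)*754 = -3/2*754 = -1131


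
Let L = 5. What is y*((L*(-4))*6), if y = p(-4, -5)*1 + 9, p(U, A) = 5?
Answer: -1680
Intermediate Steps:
y = 14 (y = 5*1 + 9 = 5 + 9 = 14)
y*((L*(-4))*6) = 14*((5*(-4))*6) = 14*(-20*6) = 14*(-120) = -1680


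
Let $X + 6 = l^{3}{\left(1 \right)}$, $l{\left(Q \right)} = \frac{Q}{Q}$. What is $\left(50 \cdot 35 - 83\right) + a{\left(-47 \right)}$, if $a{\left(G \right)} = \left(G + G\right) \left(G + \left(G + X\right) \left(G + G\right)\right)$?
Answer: $-453387$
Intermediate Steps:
$l{\left(Q \right)} = 1$
$X = -5$ ($X = -6 + 1^{3} = -6 + 1 = -5$)
$a{\left(G \right)} = 2 G \left(G + 2 G \left(-5 + G\right)\right)$ ($a{\left(G \right)} = \left(G + G\right) \left(G + \left(G - 5\right) \left(G + G\right)\right) = 2 G \left(G + \left(-5 + G\right) 2 G\right) = 2 G \left(G + 2 G \left(-5 + G\right)\right)$)
$\left(50 \cdot 35 - 83\right) + a{\left(-47 \right)} = \left(50 \cdot 35 - 83\right) + \left(-47\right)^{2} \left(-18 + 4 \left(-47\right)\right) = \left(1750 - 83\right) + 2209 \left(-18 - 188\right) = 1667 + 2209 \left(-206\right) = 1667 - 455054 = -453387$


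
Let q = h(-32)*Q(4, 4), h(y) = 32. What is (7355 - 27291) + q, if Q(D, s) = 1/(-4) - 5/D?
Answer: -19984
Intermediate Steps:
Q(D, s) = -1/4 - 5/D (Q(D, s) = 1*(-1/4) - 5/D = -1/4 - 5/D)
q = -48 (q = 32*((1/4)*(-20 - 1*4)/4) = 32*((1/4)*(1/4)*(-20 - 4)) = 32*((1/4)*(1/4)*(-24)) = 32*(-3/2) = -48)
(7355 - 27291) + q = (7355 - 27291) - 48 = -19936 - 48 = -19984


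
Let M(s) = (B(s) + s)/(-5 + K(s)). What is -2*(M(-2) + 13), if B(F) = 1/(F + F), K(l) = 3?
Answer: -113/4 ≈ -28.250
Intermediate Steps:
B(F) = 1/(2*F)
M(s) = -s/2 - 1/(4*s) (M(s) = (1/(2*s) + s)/(-5 + 3) = (s + 1/(2*s))/(-2) = (s + 1/(2*s))*(-½) = -s/2 - 1/(4*s))
-2*(M(-2) + 13) = -2*((-½*(-2) - ¼/(-2)) + 13) = -2*((1 - ¼*(-½)) + 13) = -2*((1 + ⅛) + 13) = -2*(9/8 + 13) = -2*113/8 = -113/4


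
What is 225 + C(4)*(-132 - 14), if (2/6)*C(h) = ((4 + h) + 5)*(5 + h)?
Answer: -51021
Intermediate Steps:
C(h) = 3*(5 + h)*(9 + h) (C(h) = 3*(((4 + h) + 5)*(5 + h)) = 3*((9 + h)*(5 + h)) = 3*((5 + h)*(9 + h)) = 3*(5 + h)*(9 + h))
225 + C(4)*(-132 - 14) = 225 + (135 + 3*4² + 42*4)*(-132 - 14) = 225 + (135 + 3*16 + 168)*(-146) = 225 + (135 + 48 + 168)*(-146) = 225 + 351*(-146) = 225 - 51246 = -51021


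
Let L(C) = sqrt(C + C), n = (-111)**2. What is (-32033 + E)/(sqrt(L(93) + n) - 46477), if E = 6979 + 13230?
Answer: 11824/(46477 - sqrt(12321 + sqrt(186))) ≈ 0.25501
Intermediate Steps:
n = 12321
L(C) = sqrt(2)*sqrt(C) (L(C) = sqrt(2*C) = sqrt(2)*sqrt(C))
E = 20209
(-32033 + E)/(sqrt(L(93) + n) - 46477) = (-32033 + 20209)/(sqrt(sqrt(2)*sqrt(93) + 12321) - 46477) = -11824/(sqrt(sqrt(186) + 12321) - 46477) = -11824/(sqrt(12321 + sqrt(186)) - 46477) = -11824/(-46477 + sqrt(12321 + sqrt(186)))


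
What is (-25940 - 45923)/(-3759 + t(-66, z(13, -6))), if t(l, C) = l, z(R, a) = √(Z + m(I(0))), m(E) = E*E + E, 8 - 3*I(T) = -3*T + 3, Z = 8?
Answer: 71863/3825 ≈ 18.788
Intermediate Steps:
I(T) = 5/3 + T (I(T) = 8/3 - (-3*T + 3)/3 = 8/3 - (3 - 3*T)/3 = 8/3 + (-1 + T) = 5/3 + T)
m(E) = E + E² (m(E) = E² + E = E + E²)
z(R, a) = 4*√7/3 (z(R, a) = √(8 + (5/3 + 0)*(1 + (5/3 + 0))) = √(8 + 5*(1 + 5/3)/3) = √(8 + (5/3)*(8/3)) = √(8 + 40/9) = √(112/9) = 4*√7/3)
(-25940 - 45923)/(-3759 + t(-66, z(13, -6))) = (-25940 - 45923)/(-3759 - 66) = -71863/(-3825) = -71863*(-1/3825) = 71863/3825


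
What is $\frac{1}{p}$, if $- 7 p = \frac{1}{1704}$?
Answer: $-11928$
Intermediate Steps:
$p = - \frac{1}{11928}$ ($p = - \frac{1}{7 \cdot 1704} = \left(- \frac{1}{7}\right) \frac{1}{1704} = - \frac{1}{11928} \approx -8.3836 \cdot 10^{-5}$)
$\frac{1}{p} = \frac{1}{- \frac{1}{11928}} = -11928$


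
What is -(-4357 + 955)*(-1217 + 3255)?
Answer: 6933276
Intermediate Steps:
-(-4357 + 955)*(-1217 + 3255) = -(-3402)*2038 = -1*(-6933276) = 6933276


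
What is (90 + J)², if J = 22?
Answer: 12544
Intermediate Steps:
(90 + J)² = (90 + 22)² = 112² = 12544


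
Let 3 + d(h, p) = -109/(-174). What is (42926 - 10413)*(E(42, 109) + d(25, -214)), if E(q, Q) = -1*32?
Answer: -194460253/174 ≈ -1.1176e+6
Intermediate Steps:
d(h, p) = -413/174 (d(h, p) = -3 - 109/(-174) = -3 - 109*(-1/174) = -3 + 109/174 = -413/174)
E(q, Q) = -32
(42926 - 10413)*(E(42, 109) + d(25, -214)) = (42926 - 10413)*(-32 - 413/174) = 32513*(-5981/174) = -194460253/174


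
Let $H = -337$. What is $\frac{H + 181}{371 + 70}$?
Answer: $- \frac{52}{147} \approx -0.35374$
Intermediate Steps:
$\frac{H + 181}{371 + 70} = \frac{-337 + 181}{371 + 70} = - \frac{156}{441} = \left(-156\right) \frac{1}{441} = - \frac{52}{147}$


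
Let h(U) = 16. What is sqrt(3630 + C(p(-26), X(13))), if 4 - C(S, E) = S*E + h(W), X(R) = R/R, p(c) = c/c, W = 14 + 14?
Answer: sqrt(3617) ≈ 60.141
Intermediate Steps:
W = 28
p(c) = 1
X(R) = 1
C(S, E) = -12 - E*S (C(S, E) = 4 - (S*E + 16) = 4 - (E*S + 16) = 4 - (16 + E*S) = 4 + (-16 - E*S) = -12 - E*S)
sqrt(3630 + C(p(-26), X(13))) = sqrt(3630 + (-12 - 1*1*1)) = sqrt(3630 + (-12 - 1)) = sqrt(3630 - 13) = sqrt(3617)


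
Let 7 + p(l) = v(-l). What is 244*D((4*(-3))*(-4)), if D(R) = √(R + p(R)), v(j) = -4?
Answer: 244*√37 ≈ 1484.2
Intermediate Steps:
p(l) = -11 (p(l) = -7 - 4 = -11)
D(R) = √(-11 + R) (D(R) = √(R - 11) = √(-11 + R))
244*D((4*(-3))*(-4)) = 244*√(-11 + (4*(-3))*(-4)) = 244*√(-11 - 12*(-4)) = 244*√(-11 + 48) = 244*√37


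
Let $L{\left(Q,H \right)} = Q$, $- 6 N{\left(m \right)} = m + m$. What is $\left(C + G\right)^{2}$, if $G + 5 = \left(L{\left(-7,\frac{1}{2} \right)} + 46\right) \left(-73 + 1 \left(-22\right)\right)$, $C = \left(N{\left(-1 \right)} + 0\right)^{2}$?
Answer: $\frac{1114825321}{81} \approx 1.3763 \cdot 10^{7}$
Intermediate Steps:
$N{\left(m \right)} = - \frac{m}{3}$ ($N{\left(m \right)} = - \frac{m + m}{6} = - \frac{2 m}{6} = - \frac{m}{3}$)
$C = \frac{1}{9}$ ($C = \left(\left(- \frac{1}{3}\right) \left(-1\right) + 0\right)^{2} = \left(\frac{1}{3} + 0\right)^{2} = \left(\frac{1}{3}\right)^{2} = \frac{1}{9} \approx 0.11111$)
$G = -3710$ ($G = -5 + \left(-7 + 46\right) \left(-73 + 1 \left(-22\right)\right) = -5 + 39 \left(-73 - 22\right) = -5 + 39 \left(-95\right) = -5 - 3705 = -3710$)
$\left(C + G\right)^{2} = \left(\frac{1}{9} - 3710\right)^{2} = \left(- \frac{33389}{9}\right)^{2} = \frac{1114825321}{81}$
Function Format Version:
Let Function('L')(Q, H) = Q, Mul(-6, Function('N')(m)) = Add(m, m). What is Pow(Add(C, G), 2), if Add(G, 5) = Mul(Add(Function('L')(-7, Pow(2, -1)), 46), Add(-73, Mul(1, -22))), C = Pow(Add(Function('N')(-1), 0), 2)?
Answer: Rational(1114825321, 81) ≈ 1.3763e+7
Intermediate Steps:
Function('N')(m) = Mul(Rational(-1, 3), m) (Function('N')(m) = Mul(Rational(-1, 6), Add(m, m)) = Mul(Rational(-1, 6), Mul(2, m)) = Mul(Rational(-1, 3), m))
C = Rational(1, 9) (C = Pow(Add(Mul(Rational(-1, 3), -1), 0), 2) = Pow(Add(Rational(1, 3), 0), 2) = Pow(Rational(1, 3), 2) = Rational(1, 9) ≈ 0.11111)
G = -3710 (G = Add(-5, Mul(Add(-7, 46), Add(-73, Mul(1, -22)))) = Add(-5, Mul(39, Add(-73, -22))) = Add(-5, Mul(39, -95)) = Add(-5, -3705) = -3710)
Pow(Add(C, G), 2) = Pow(Add(Rational(1, 9), -3710), 2) = Pow(Rational(-33389, 9), 2) = Rational(1114825321, 81)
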